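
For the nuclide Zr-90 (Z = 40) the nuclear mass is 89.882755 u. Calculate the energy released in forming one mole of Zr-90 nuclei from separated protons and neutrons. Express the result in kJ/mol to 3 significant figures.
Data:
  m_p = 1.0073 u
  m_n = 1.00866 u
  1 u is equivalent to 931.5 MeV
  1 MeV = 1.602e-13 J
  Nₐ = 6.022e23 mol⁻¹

With 40 protons and 50 neutrons (A = 90):
Total constituent mass: 40 × 1.0073 + 50 × 1.00866 = 90.72500 u
The mass defect is 90.72500 − 89.882755 = 0.842245 u.
Converting to energy: 0.842245 u × 931.5 MeV/u = 784.551 MeV
Per nucleus in joules: 784.551 MeV × 1.602e-13 J/MeV = 1.2569e-10 J
Per mole: 1.2569e-10 J × 6.022e23 mol⁻¹ = 7.5691e+13 J/mol

7.57e+10 kJ/mol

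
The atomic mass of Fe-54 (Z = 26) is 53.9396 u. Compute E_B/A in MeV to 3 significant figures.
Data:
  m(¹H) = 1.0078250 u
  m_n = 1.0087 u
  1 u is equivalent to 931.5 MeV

Z = 26, so N = A − Z = 54 − 26 = 28.
Σm = 26·m(¹H) + 28·m_n = 26.2034500 + 28.2436 = 54.4470500 u
The mass defect is 54.4470500 − 53.9396 = 0.5074500 u.
Binding energy = Δm·c² = 0.5074500 × 931.5 MeV/u = 472.690 MeV
BE/A = 472.690 MeV / 54 = 8.754 MeV/nucleon

8.75 MeV/nucleon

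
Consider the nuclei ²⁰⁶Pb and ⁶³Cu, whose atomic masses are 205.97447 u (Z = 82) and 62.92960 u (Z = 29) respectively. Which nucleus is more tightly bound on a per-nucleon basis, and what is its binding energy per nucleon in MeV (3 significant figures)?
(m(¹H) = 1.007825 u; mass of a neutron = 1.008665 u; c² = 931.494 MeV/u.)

²⁰⁶Pb: Σm = 82(1.007825) + 124(1.008665) = 207.716110 u; Δm = 1.741640 u; E_B = 1622.3 MeV; E_B/A = 7.875 MeV
⁶³Cu: Σm = 29(1.007825) + 34(1.008665) = 63.521535 u; Δm = 0.591935 u; E_B = 551.38 MeV; E_B/A = 8.752 MeV
⁶³Cu has the higher binding energy per nucleon, so it is the more tightly bound nucleus.

⁶³Cu; 8.75 MeV/nucleon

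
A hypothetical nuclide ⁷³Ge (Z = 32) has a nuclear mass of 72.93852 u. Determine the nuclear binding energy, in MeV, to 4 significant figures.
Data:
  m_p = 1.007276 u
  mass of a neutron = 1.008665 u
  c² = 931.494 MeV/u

605.1 MeV

With 32 protons and 41 neutrons (A = 73):
Σm = 32·m_p + 41·m_n = 32.232832 + 41.355265 = 73.588097 u
Δm = 73.588097 − 72.93852 = 0.649577 u
Binding energy = Δm·c² = 0.649577 × 931.494 MeV/u = 605.077 MeV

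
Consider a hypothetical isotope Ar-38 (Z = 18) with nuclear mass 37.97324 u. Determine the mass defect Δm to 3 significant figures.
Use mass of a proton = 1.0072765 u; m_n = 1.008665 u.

With 18 protons and 20 neutrons (A = 38):
Total constituent mass: 18 × 1.0072765 + 20 × 1.008665 = 38.3042770 u
Δm = 38.3042770 − 37.97324 = 0.3310370 u

0.331 u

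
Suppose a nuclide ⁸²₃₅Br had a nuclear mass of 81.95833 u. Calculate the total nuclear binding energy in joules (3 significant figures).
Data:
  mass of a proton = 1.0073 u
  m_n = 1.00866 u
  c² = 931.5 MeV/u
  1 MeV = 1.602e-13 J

Σm = 35·m_p + 47·m_n = 35.2555 + 47.40702 = 82.66252 u
Mass defect Δm = 82.66252 − 81.95833 = 0.70419 u
E_B = 0.70419 × 931.5 = 655.953 MeV
In joules: 655.953 MeV × 1.602e-13 J/MeV = 1.0508e-10 J

1.05e-10 J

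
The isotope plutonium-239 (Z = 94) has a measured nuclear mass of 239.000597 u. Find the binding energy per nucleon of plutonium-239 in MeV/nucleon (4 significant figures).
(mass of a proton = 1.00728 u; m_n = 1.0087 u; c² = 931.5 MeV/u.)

7.581 MeV/nucleon

Total constituent mass: 94 × 1.00728 + 145 × 1.0087 = 240.94582 u
Mass defect Δm = 240.94582 − 239.000597 = 1.945223 u
E_B = 1.945223 × 931.5 = 1811.975 MeV
Dividing by A = 239 gives 7.581 MeV per nucleon.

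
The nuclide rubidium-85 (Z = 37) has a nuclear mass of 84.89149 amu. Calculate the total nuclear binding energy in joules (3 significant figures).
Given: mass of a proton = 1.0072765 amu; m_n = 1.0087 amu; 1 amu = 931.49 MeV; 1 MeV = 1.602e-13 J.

The nucleus contains 37 protons and 85 − 37 = 48 neutrons.
Total constituent mass: 37 × 1.0072765 + 48 × 1.0087 = 85.6868305 amu
The mass defect is 85.6868305 − 84.89149 = 0.7953405 amu.
Binding energy = Δm·c² = 0.7953405 × 931.49 MeV/amu = 740.852 MeV
In joules: 740.852 MeV × 1.602e-13 J/MeV = 1.1868e-10 J

1.19e-10 J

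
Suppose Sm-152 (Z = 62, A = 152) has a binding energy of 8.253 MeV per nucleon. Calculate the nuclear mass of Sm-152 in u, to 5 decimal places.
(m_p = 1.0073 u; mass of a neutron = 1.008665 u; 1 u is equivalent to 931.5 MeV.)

151.88574 u

Total binding energy = 152 × 8.253 = 1254.456 MeV
Mass defect = 1254.456 MeV / (931.5 MeV/u) = 1.3467053 u
Constituent mass = 62(1.0073) + 90(1.008665) = 153.232450 u
Nuclear mass = 153.232450 − 1.3467053 = 151.8857447 u ≈ 151.88574 u (to 5 decimal places)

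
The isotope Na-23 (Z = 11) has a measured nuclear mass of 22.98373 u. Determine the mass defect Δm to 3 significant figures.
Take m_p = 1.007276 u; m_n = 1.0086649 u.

0.200 u

Mass of separated nucleons = 11(1.007276) + 12(1.0086649) = 11.080036 + 12.1039788 = 23.1840148 u
The mass defect is 23.1840148 − 22.98373 = 0.2002848 u.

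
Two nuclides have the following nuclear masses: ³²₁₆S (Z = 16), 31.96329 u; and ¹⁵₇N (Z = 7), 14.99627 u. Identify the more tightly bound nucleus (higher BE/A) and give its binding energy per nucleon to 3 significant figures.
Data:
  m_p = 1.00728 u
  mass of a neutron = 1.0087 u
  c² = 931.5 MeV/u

³²₁₆S; 8.51 MeV/nucleon

³²₁₆S: Σm = 16(1.00728) + 16(1.0087) = 32.25568 u; Δm = 0.29239 u; E_B = 272.36 MeV; E_B/A = 8.511 MeV
¹⁵₇N: Σm = 7(1.00728) + 8(1.0087) = 15.12056 u; Δm = 0.12429 u; E_B = 115.776 MeV; E_B/A = 7.718 MeV
³²₁₆S has the higher binding energy per nucleon, so it is the more tightly bound nucleus.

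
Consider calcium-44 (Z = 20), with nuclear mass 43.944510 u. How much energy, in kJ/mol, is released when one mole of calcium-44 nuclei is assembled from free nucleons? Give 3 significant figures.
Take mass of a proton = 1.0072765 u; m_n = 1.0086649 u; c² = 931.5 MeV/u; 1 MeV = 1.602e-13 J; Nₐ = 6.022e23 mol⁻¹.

Σm = 20·m_p + 24·m_n = 20.1455300 + 24.2079576 = 44.3534876 u
Δm = 44.3534876 − 43.944510 = 0.4089776 u
Binding energy = Δm·c² = 0.4089776 × 931.5 MeV/u = 380.963 MeV
Per nucleus in joules: 380.963 MeV × 1.602e-13 J/MeV = 6.1030e-11 J
Per mole: 6.1030e-11 J × 6.022e23 mol⁻¹ = 3.6752e+13 J/mol

3.68e+10 kJ/mol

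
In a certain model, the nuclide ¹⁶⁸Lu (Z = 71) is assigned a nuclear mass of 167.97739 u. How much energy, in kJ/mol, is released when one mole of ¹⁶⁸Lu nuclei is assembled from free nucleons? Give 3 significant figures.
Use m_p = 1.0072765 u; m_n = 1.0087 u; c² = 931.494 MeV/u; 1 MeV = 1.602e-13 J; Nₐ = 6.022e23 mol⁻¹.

Total constituent mass: 71 × 1.0072765 + 97 × 1.0087 = 169.3605315 u
The mass defect is 169.3605315 − 167.97739 = 1.3831415 u.
Binding energy = Δm·c² = 1.3831415 × 931.494 MeV/u = 1288.39 MeV
Per nucleus in joules: 1288.39 MeV × 1.602e-13 J/MeV = 2.0640e-10 J
Per mole: 2.0640e-10 J × 6.022e23 mol⁻¹ = 1.2429e+14 J/mol

1.24e+11 kJ/mol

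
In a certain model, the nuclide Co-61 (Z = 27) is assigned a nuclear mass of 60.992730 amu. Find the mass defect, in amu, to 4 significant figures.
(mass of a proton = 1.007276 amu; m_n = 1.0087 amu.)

With 27 protons and 34 neutrons (A = 61):
Mass of separated nucleons = 27(1.007276) + 34(1.0087) = 27.196452 + 34.2958 = 61.492252 amu
Δm = 61.492252 − 60.992730 = 0.499522 amu

0.4995 amu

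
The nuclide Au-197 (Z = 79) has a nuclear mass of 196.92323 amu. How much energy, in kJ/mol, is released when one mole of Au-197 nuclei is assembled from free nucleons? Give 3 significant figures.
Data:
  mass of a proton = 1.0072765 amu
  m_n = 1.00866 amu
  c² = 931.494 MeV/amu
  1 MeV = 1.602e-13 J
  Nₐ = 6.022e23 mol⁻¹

Total constituent mass: 79 × 1.0072765 + 118 × 1.00866 = 198.5967235 amu
Mass defect Δm = 198.5967235 − 196.92323 = 1.6734935 amu
Binding energy = Δm·c² = 1.6734935 × 931.494 MeV/amu = 1558.85 MeV
Per nucleus in joules: 1558.85 MeV × 1.602e-13 J/MeV = 2.4973e-10 J
Per mole: 2.4973e-10 J × 6.022e23 mol⁻¹ = 1.5039e+14 J/mol

1.50e+11 kJ/mol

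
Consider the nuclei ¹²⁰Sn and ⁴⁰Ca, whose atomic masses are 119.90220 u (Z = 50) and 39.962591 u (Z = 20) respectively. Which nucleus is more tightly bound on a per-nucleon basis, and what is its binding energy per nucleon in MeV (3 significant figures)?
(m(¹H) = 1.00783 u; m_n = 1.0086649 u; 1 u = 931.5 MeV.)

¹²⁰Sn: Σm = 50(1.00783) + 70(1.0086649) = 120.9980430 u; Δm = 1.0958430 u; E_B = 1020.778 MeV; E_B/A = 8.506 MeV
⁴⁰Ca: Σm = 20(1.00783) + 20(1.0086649) = 40.3298980 u; Δm = 0.3673070 u; E_B = 342.15 MeV; E_B/A = 8.554 MeV
⁴⁰Ca has the higher binding energy per nucleon, so it is the more tightly bound nucleus.

⁴⁰Ca; 8.55 MeV/nucleon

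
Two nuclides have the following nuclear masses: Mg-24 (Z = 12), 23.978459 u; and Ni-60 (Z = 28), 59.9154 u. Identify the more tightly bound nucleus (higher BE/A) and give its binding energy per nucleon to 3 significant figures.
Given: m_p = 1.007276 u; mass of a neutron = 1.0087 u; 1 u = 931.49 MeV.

Mg-24: Σm = 12(1.007276) + 12(1.0087) = 24.191712 u; Δm = 0.213253 u; E_B = 198.64 MeV; E_B/A = 8.277 MeV
Ni-60: Σm = 28(1.007276) + 32(1.0087) = 60.482128 u; Δm = 0.566728 u; E_B = 527.90 MeV; E_B/A = 8.798 MeV
Ni-60 has the higher binding energy per nucleon, so it is the more tightly bound nucleus.

Ni-60; 8.80 MeV/nucleon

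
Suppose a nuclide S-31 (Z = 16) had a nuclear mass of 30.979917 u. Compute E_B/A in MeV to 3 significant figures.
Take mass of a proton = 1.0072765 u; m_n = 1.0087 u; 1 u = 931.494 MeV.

8.02 MeV/nucleon

Z = 16, so N = A − Z = 31 − 16 = 15.
Total constituent mass: 16 × 1.0072765 + 15 × 1.0087 = 31.2469240 u
Mass defect Δm = 31.2469240 − 30.979917 = 0.2670070 u
Converting to energy: 0.2670070 u × 931.494 MeV/u = 248.715 MeV
BE/A = 248.715 MeV / 31 = 8.023 MeV/nucleon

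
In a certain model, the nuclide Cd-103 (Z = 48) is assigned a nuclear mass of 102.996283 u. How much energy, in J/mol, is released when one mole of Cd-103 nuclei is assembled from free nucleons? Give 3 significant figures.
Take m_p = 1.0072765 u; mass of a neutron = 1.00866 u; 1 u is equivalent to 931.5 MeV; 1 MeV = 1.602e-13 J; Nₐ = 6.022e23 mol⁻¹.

7.45e+13 J/mol

Z = 48, so N = A − Z = 103 − 48 = 55.
Total constituent mass: 48 × 1.0072765 + 55 × 1.00866 = 103.8255720 u
Δm = 103.8255720 − 102.996283 = 0.8292890 u
Converting to energy: 0.8292890 u × 931.5 MeV/u = 772.483 MeV
Per nucleus in joules: 772.483 MeV × 1.602e-13 J/MeV = 1.2375e-10 J
Per mole: 1.2375e-10 J × 6.022e23 mol⁻¹ = 7.4522e+13 J/mol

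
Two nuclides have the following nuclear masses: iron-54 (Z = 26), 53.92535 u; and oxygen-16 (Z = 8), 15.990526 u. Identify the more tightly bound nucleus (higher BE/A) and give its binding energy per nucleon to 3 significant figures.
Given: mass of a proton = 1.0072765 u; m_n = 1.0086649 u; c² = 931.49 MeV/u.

iron-54: Σm = 26(1.0072765) + 28(1.0086649) = 54.4318062 u; Δm = 0.5064562 u; E_B = 471.76 MeV; E_B/A = 8.736 MeV
oxygen-16: Σm = 8(1.0072765) + 8(1.0086649) = 16.1275312 u; Δm = 0.1370052 u; E_B = 127.62 MeV; E_B/A = 7.976 MeV
iron-54 has the higher binding energy per nucleon, so it is the more tightly bound nucleus.

iron-54; 8.74 MeV/nucleon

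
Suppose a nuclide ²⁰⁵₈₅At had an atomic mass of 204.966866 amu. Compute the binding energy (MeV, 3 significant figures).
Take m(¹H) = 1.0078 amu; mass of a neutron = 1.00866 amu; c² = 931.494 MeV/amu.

1620 MeV

Σm = 85·m(¹H) + 120·m_n = 85.6630 + 121.03920 = 206.70220 amu
The mass defect is 206.70220 − 204.966866 = 1.735334 amu.
Binding energy = Δm·c² = 1.735334 × 931.494 MeV/amu = 1616.45 MeV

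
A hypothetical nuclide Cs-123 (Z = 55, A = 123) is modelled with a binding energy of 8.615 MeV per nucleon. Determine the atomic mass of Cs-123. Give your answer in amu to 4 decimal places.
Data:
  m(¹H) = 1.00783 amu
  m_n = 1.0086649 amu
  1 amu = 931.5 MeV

122.8823 amu

Total binding energy = 123 × 8.615 = 1059.645 MeV
Mass defect = 1059.645 MeV / (931.5 MeV/amu) = 1.137568 amu
Constituent mass = 55(1.00783) + 68(1.0086649) = 124.0198632 amu
Atomic mass = 124.0198632 − 1.137568 = 122.8822952 amu ≈ 122.8823 amu (to 4 decimal places)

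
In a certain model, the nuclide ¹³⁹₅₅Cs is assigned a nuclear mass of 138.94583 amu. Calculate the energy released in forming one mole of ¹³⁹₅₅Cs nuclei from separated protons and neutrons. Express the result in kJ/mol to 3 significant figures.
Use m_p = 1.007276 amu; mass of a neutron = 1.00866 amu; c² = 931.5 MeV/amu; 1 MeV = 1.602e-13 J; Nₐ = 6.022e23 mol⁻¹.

1.06e+11 kJ/mol

Z = 55, so N = A − Z = 139 − 55 = 84.
Total constituent mass: 55 × 1.007276 + 84 × 1.00866 = 140.127620 amu
The mass defect is 140.127620 − 138.94583 = 1.181790 amu.
Binding energy = Δm·c² = 1.181790 × 931.5 MeV/amu = 1100.84 MeV
Per nucleus in joules: 1100.84 MeV × 1.602e-13 J/MeV = 1.7635e-10 J
Per mole: 1.7635e-10 J × 6.022e23 mol⁻¹ = 1.0620e+14 J/mol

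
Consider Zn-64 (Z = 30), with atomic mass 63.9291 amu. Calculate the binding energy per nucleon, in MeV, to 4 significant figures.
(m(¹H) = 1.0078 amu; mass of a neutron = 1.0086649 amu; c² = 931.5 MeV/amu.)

8.726 MeV/nucleon

The nucleus contains 30 protons and 64 − 30 = 34 neutrons.
Mass of separated nucleons = 30(1.0078) + 34(1.0086649) = 30.2340 + 34.2946066 = 64.5286066 amu
Mass defect Δm = 64.5286066 − 63.9291 = 0.5995066 amu
E_B = 0.5995066 × 931.5 = 558.440 MeV
Per nucleon: 558.440 / 64 = 8.726 MeV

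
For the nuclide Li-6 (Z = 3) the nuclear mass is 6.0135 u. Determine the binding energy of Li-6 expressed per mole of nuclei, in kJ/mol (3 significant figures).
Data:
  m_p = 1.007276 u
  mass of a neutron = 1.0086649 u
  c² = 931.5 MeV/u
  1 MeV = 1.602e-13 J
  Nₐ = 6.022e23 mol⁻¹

3.08e+09 kJ/mol

Z = 3, so N = A − Z = 6 − 3 = 3.
Σm = 3·m_p + 3·m_n = 3.021828 + 3.0259947 = 6.0478227 u
The mass defect is 6.0478227 − 6.0135 = 0.0343227 u.
E_B = 0.0343227 × 931.5 = 31.9716 MeV
Per nucleus in joules: 31.9716 MeV × 1.602e-13 J/MeV = 5.1219e-12 J
Per mole: 5.1219e-12 J × 6.022e23 mol⁻¹ = 3.0844e+12 J/mol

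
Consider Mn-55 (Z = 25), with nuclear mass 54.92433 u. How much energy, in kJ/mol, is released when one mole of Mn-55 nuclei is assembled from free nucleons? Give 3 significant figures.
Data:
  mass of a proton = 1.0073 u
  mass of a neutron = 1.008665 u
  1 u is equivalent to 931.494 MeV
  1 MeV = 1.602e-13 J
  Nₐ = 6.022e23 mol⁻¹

Σm = 25·m_p + 30·m_n = 25.1825 + 30.259950 = 55.442450 u
Δm = 55.442450 − 54.92433 = 0.518120 u
Binding energy = Δm·c² = 0.518120 × 931.494 MeV/u = 482.626 MeV
Per nucleus in joules: 482.626 MeV × 1.602e-13 J/MeV = 7.7317e-11 J
Per mole: 7.7317e-11 J × 6.022e23 mol⁻¹ = 4.6560e+13 J/mol

4.66e+10 kJ/mol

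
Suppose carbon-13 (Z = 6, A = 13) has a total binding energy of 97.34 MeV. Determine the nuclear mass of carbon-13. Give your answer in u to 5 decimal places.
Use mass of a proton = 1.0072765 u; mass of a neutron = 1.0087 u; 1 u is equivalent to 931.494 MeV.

13.00006 u

Mass defect = 97.34 MeV / (931.494 MeV/u) = 0.1044988 u
Constituent mass = 6(1.0072765) + 7(1.0087) = 13.1045590 u
Nuclear mass = 13.1045590 − 0.1044988 = 13.0000602 u ≈ 13.00006 u (to 5 decimal places)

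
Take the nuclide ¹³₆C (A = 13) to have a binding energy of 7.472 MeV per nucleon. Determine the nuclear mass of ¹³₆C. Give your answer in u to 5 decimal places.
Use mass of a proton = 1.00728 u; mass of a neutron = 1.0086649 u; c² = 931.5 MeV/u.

Total binding energy = 13 × 7.472 = 97.136 MeV
Mass defect = 97.136 MeV / (931.5 MeV/u) = 0.1042791 u
Constituent mass = 6(1.00728) + 7(1.0086649) = 13.1043343 u
Nuclear mass = 13.1043343 − 0.1042791 = 13.0000552 u ≈ 13.00006 u (to 5 decimal places)

13.00006 u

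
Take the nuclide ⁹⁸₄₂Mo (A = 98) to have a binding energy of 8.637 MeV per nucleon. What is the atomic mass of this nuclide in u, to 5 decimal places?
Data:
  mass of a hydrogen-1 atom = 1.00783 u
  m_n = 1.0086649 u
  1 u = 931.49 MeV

Total binding energy = 98 × 8.637 = 846.426 MeV
Mass defect = 846.426 MeV / (931.49 MeV/u) = 0.9086796 u
Constituent mass = 42(1.00783) + 56(1.0086649) = 98.8140944 u
Atomic mass = 98.8140944 − 0.9086796 = 97.9054148 u ≈ 97.90541 u (to 5 decimal places)

97.90541 u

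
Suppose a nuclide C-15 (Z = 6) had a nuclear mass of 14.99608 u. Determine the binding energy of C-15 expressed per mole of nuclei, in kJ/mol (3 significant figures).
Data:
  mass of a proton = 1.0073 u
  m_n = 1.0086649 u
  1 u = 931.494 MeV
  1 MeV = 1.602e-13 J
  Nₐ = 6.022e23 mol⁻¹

1.13e+10 kJ/mol

The nucleus contains 6 protons and 15 − 6 = 9 neutrons.
Mass of separated nucleons = 6(1.0073) + 9(1.0086649) = 6.0438 + 9.0779841 = 15.1217841 u
Δm = 15.1217841 − 14.99608 = 0.1257041 u
Converting to energy: 0.1257041 u × 931.494 MeV/u = 117.093 MeV
Per nucleus in joules: 117.093 MeV × 1.602e-13 J/MeV = 1.8758e-11 J
Per mole: 1.8758e-11 J × 6.022e23 mol⁻¹ = 1.1296e+13 J/mol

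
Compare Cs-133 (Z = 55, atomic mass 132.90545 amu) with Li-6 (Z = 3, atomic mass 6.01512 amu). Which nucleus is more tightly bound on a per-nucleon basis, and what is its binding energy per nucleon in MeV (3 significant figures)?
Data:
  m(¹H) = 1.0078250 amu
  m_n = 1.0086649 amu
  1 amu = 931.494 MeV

Cs-133; 8.41 MeV/nucleon

Cs-133: Σm = 55(1.0078250) + 78(1.0086649) = 134.1062372 amu; Δm = 1.2007872 amu; E_B = 1118.5 MeV; E_B/A = 8.410 MeV
Li-6: Σm = 3(1.0078250) + 3(1.0086649) = 6.0494697 amu; Δm = 0.0343497 amu; E_B = 31.997 MeV; E_B/A = 5.333 MeV
Cs-133 has the higher binding energy per nucleon, so it is the more tightly bound nucleus.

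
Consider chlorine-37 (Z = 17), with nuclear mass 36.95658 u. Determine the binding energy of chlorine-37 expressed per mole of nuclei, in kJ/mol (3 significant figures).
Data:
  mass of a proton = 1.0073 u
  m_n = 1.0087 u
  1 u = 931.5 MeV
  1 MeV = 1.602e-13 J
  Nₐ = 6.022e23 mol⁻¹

3.07e+10 kJ/mol

Total constituent mass: 17 × 1.0073 + 20 × 1.0087 = 37.2981 u
The mass defect is 37.2981 − 36.95658 = 0.34152 u.
E_B = 0.34152 × 931.5 = 318.126 MeV
Per nucleus in joules: 318.126 MeV × 1.602e-13 J/MeV = 5.0964e-11 J
Per mole: 5.0964e-11 J × 6.022e23 mol⁻¹ = 3.0691e+13 J/mol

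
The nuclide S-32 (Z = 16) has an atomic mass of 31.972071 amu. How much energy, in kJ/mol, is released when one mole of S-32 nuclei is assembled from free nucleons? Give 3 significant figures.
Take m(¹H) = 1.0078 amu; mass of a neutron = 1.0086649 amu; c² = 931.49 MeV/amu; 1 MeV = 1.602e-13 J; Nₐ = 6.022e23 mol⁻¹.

Total constituent mass: 16 × 1.0078 + 16 × 1.0086649 = 32.2634384 amu
Mass defect Δm = 32.2634384 − 31.972071 = 0.2913674 amu
Converting to energy: 0.2913674 amu × 931.49 MeV/amu = 271.406 MeV
Per nucleus in joules: 271.406 MeV × 1.602e-13 J/MeV = 4.3479e-11 J
Per mole: 4.3479e-11 J × 6.022e23 mol⁻¹ = 2.6183e+13 J/mol

2.62e+10 kJ/mol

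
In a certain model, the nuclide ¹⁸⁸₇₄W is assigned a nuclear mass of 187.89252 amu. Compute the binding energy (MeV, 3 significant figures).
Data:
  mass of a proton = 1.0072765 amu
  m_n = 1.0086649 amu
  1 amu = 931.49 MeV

1520 MeV

Mass of separated nucleons = 74(1.0072765) + 114(1.0086649) = 74.5384610 + 114.9877986 = 189.5262596 amu
Mass defect Δm = 189.5262596 − 187.89252 = 1.6337396 amu
E_B = 1.6337396 × 931.49 = 1521.81 MeV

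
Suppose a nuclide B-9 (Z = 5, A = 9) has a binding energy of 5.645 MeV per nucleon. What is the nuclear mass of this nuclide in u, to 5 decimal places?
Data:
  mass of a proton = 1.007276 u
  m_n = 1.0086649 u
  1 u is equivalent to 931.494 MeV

Total binding energy = 9 × 5.645 = 50.805 MeV
Mass defect = 50.805 MeV / (931.494 MeV/u) = 0.0545414 u
Constituent mass = 5(1.007276) + 4(1.0086649) = 9.0710396 u
Nuclear mass = 9.0710396 − 0.0545414 = 9.0164982 u ≈ 9.01650 u (to 5 decimal places)

9.01650 u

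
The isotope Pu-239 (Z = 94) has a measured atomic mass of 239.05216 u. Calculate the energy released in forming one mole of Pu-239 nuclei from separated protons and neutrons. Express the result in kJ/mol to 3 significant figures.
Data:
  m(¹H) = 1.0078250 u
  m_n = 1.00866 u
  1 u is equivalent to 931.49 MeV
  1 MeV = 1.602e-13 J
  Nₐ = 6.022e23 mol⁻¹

With 94 protons and 145 neutrons (A = 239):
Total constituent mass: 94 × 1.0078250 + 145 × 1.00866 = 240.9912500 u
Mass defect Δm = 240.9912500 − 239.05216 = 1.9390900 u
Binding energy = Δm·c² = 1.9390900 × 931.49 MeV/u = 1806.24 MeV
Per nucleus in joules: 1806.24 MeV × 1.602e-13 J/MeV = 2.8936e-10 J
Per mole: 2.8936e-10 J × 6.022e23 mol⁻¹ = 1.7425e+14 J/mol

1.74e+11 kJ/mol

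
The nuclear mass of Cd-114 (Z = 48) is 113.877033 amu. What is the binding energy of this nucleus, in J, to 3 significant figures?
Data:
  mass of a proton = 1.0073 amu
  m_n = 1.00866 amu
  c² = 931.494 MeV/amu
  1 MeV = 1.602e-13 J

With 48 protons and 66 neutrons (A = 114):
Mass of separated nucleons = 48(1.0073) + 66(1.00866) = 48.3504 + 66.57156 = 114.92196 amu
Δm = 114.92196 − 113.877033 = 1.044927 amu
Converting to energy: 1.044927 amu × 931.494 MeV/amu = 973.343 MeV
In joules: 973.343 MeV × 1.602e-13 J/MeV = 1.5593e-10 J

1.56e-10 J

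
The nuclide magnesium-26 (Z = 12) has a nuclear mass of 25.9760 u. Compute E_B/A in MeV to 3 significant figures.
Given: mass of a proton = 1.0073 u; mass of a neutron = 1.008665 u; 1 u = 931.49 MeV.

8.34 MeV/nucleon

With 12 protons and 14 neutrons (A = 26):
Total constituent mass: 12 × 1.0073 + 14 × 1.008665 = 26.208910 u
Mass defect Δm = 26.208910 − 25.9760 = 0.232910 u
Converting to energy: 0.232910 u × 931.49 MeV/u = 216.953 MeV
Per nucleon: 216.953 / 26 = 8.344 MeV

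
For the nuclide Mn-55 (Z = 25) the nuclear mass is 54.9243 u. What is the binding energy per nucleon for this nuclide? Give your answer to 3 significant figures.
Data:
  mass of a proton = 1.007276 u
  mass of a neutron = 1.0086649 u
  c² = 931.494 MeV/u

8.77 MeV/nucleon

Z = 25, so N = A − Z = 55 − 25 = 30.
Total constituent mass: 25 × 1.007276 + 30 × 1.0086649 = 55.4418470 u
Mass defect Δm = 55.4418470 − 54.9243 = 0.5175470 u
E_B = 0.5175470 × 931.494 = 482.092 MeV
BE/A = 482.092 MeV / 55 = 8.765 MeV/nucleon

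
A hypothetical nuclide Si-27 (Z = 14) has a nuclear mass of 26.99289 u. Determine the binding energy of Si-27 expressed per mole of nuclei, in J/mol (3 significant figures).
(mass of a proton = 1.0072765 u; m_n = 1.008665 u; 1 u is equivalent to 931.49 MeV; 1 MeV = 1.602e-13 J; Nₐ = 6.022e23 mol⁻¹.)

With 14 protons and 13 neutrons (A = 27):
Mass of separated nucleons = 14(1.0072765) + 13(1.008665) = 14.1018710 + 13.112645 = 27.2145160 u
The mass defect is 27.2145160 − 26.99289 = 0.2216260 u.
E_B = 0.2216260 × 931.49 = 206.442 MeV
Per nucleus in joules: 206.442 MeV × 1.602e-13 J/MeV = 3.3072e-11 J
Per mole: 3.3072e-11 J × 6.022e23 mol⁻¹ = 1.9916e+13 J/mol

1.99e+13 J/mol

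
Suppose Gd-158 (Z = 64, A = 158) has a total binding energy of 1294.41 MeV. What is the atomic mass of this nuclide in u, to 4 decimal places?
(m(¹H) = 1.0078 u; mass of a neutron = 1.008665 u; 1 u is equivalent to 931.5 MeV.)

157.9241 u

Mass defect = 1294.41 MeV / (931.5 MeV/u) = 1.389597 u
Constituent mass = 64(1.0078) + 94(1.008665) = 159.313710 u
Atomic mass = 159.313710 − 1.389597 = 157.924113 u ≈ 157.9241 u (to 4 decimal places)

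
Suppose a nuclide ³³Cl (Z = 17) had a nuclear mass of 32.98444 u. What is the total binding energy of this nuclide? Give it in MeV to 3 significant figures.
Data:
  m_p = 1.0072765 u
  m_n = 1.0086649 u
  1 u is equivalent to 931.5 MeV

259 MeV

The nucleus contains 17 protons and 33 − 17 = 16 neutrons.
Σm = 17·m_p + 16·m_n = 17.1237005 + 16.1386384 = 33.2623389 u
Δm = 33.2623389 − 32.98444 = 0.2778989 u
Binding energy = Δm·c² = 0.2778989 × 931.5 MeV/u = 258.863 MeV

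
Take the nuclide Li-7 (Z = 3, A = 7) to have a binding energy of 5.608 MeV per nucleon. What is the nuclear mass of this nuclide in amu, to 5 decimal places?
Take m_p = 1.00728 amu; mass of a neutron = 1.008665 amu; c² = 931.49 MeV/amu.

7.01436 amu

Total binding energy = 7 × 5.608 = 39.256 MeV
Mass defect = 39.256 MeV / (931.49 MeV/amu) = 0.0421432 amu
Constituent mass = 3(1.00728) + 4(1.008665) = 7.056500 amu
Nuclear mass = 7.056500 − 0.0421432 = 7.0143568 amu ≈ 7.01436 amu (to 5 decimal places)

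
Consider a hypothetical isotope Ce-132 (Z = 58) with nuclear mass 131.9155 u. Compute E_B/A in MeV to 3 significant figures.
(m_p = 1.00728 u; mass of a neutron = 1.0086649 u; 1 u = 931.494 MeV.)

8.10 MeV/nucleon

Z = 58, so N = A − Z = 132 − 58 = 74.
Total constituent mass: 58 × 1.00728 + 74 × 1.0086649 = 133.0634426 u
The mass defect is 133.0634426 − 131.9155 = 1.1479426 u.
Binding energy = Δm·c² = 1.1479426 × 931.494 MeV/u = 1069.30 MeV
BE/A = 1069.30 MeV / 132 = 8.101 MeV/nucleon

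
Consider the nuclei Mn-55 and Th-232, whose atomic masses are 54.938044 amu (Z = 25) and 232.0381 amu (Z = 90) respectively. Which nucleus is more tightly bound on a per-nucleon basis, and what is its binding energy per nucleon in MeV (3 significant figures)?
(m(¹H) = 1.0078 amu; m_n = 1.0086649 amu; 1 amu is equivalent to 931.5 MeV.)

Mn-55; 8.75 MeV/nucleon

Mn-55: Σm = 25(1.0078) + 30(1.0086649) = 55.4549470 amu; Δm = 0.5169030 amu; E_B = 481.495 MeV; E_B/A = 8.754 MeV
Th-232: Σm = 90(1.0078) + 142(1.0086649) = 233.9324158 amu; Δm = 1.8943158 amu; E_B = 1764.6 MeV; E_B/A = 7.606 MeV
Mn-55 has the higher binding energy per nucleon, so it is the more tightly bound nucleus.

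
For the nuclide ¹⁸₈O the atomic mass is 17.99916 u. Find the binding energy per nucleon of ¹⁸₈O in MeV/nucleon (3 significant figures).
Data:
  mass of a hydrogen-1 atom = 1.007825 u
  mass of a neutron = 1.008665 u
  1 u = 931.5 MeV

With 8 protons and 10 neutrons (A = 18):
Total constituent mass: 8 × 1.007825 + 10 × 1.008665 = 18.149250 u
The mass defect is 18.149250 − 17.99916 = 0.150090 u.
Converting to energy: 0.150090 u × 931.5 MeV/u = 139.809 MeV
Dividing by A = 18 gives 7.767 MeV per nucleon.

7.77 MeV/nucleon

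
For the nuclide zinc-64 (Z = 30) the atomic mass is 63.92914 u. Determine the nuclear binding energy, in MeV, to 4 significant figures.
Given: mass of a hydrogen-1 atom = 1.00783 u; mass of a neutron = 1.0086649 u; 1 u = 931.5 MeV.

The nucleus contains 30 protons and 64 − 30 = 34 neutrons.
Mass of separated nucleons = 30(1.00783) + 34(1.0086649) = 30.23490 + 34.2946066 = 64.5295066 u
The mass defect is 64.5295066 − 63.92914 = 0.6003666 u.
Binding energy = Δm·c² = 0.6003666 × 931.5 MeV/u = 559.241 MeV

559.2 MeV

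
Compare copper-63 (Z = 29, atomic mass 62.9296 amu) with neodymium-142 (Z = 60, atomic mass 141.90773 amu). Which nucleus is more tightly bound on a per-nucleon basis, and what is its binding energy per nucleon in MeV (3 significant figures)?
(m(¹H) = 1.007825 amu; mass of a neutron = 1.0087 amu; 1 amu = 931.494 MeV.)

copper-63: Σm = 29(1.007825) + 34(1.0087) = 63.522725 amu; Δm = 0.593125 amu; E_B = 552.49 MeV; E_B/A = 8.770 MeV
neodymium-142: Σm = 60(1.007825) + 82(1.0087) = 143.182900 amu; Δm = 1.275170 amu; E_B = 1187.81 MeV; E_B/A = 8.3649 MeV
copper-63 has the higher binding energy per nucleon, so it is the more tightly bound nucleus.

copper-63; 8.77 MeV/nucleon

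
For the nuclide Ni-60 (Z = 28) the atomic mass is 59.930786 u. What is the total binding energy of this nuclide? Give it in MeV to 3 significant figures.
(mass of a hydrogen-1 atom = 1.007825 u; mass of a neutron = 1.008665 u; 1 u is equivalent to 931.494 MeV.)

With 28 protons and 32 neutrons (A = 60):
Total constituent mass: 28 × 1.007825 + 32 × 1.008665 = 60.496380 u
Δm = 60.496380 − 59.930786 = 0.565594 u
Binding energy = Δm·c² = 0.565594 × 931.494 MeV/u = 526.847 MeV

527 MeV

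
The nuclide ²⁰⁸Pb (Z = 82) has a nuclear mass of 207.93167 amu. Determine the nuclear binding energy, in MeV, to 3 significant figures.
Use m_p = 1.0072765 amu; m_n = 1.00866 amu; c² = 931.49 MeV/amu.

1640 MeV

Z = 82, so N = A − Z = 208 − 82 = 126.
Mass of separated nucleons = 82(1.0072765) + 126(1.00866) = 82.5966730 + 127.09116 = 209.6878330 amu
Mass defect Δm = 209.6878330 − 207.93167 = 1.7561630 amu
Binding energy = Δm·c² = 1.7561630 × 931.49 MeV/amu = 1635.85 MeV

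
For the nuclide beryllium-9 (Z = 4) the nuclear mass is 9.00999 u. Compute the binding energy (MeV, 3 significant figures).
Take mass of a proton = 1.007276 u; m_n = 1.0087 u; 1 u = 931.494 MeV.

The nucleus contains 4 protons and 9 − 4 = 5 neutrons.
Total constituent mass: 4 × 1.007276 + 5 × 1.0087 = 9.072604 u
Mass defect Δm = 9.072604 − 9.00999 = 0.062614 u
Converting to energy: 0.062614 u × 931.494 MeV/u = 58.3246 MeV

58.3 MeV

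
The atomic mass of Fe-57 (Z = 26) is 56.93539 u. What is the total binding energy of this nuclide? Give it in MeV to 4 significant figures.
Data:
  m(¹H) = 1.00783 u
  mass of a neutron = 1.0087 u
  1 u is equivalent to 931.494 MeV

501.0 MeV

Z = 26, so N = A − Z = 57 − 26 = 31.
Total constituent mass: 26 × 1.00783 + 31 × 1.0087 = 57.47328 u
Δm = 57.47328 − 56.93539 = 0.53789 u
Binding energy = Δm·c² = 0.53789 × 931.494 MeV/u = 501.041 MeV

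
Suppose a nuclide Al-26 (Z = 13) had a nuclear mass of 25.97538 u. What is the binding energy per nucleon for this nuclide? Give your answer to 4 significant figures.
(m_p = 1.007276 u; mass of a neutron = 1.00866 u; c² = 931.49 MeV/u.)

Total constituent mass: 13 × 1.007276 + 13 × 1.00866 = 26.207168 u
Δm = 26.207168 − 25.97538 = 0.231788 u
Binding energy = Δm·c² = 0.231788 × 931.49 MeV/u = 215.908 MeV
Per nucleon: 215.908 / 26 = 8.304 MeV

8.304 MeV/nucleon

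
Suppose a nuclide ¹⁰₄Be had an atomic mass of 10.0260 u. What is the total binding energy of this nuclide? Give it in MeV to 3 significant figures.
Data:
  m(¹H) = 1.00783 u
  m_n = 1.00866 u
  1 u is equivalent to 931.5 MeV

53.4 MeV

Σm = 4·m(¹H) + 6·m_n = 4.03132 + 6.05196 = 10.08328 u
Δm = 10.08328 − 10.0260 = 0.05728 u
Converting to energy: 0.05728 u × 931.5 MeV/u = 53.3563 MeV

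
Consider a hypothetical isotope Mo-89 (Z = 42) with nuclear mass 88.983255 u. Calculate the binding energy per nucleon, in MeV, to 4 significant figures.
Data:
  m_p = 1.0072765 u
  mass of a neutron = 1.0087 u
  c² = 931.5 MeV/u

The nucleus contains 42 protons and 89 − 42 = 47 neutrons.
Σm = 42·m_p + 47·m_n = 42.3056130 + 47.4089 = 89.7145130 u
The mass defect is 89.7145130 − 88.983255 = 0.7312580 u.
Converting to energy: 0.7312580 u × 931.5 MeV/u = 681.167 MeV
Per nucleon: 681.167 / 89 = 7.654 MeV

7.654 MeV/nucleon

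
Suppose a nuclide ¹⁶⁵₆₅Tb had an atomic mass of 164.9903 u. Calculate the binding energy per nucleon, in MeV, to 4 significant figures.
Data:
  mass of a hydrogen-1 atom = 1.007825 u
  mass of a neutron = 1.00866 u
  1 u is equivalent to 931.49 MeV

7.815 MeV/nucleon

The nucleus contains 65 protons and 165 − 65 = 100 neutrons.
Σm = 65·m(¹H) + 100·m_n = 65.508625 + 100.86600 = 166.374625 u
The mass defect is 166.374625 − 164.9903 = 1.384325 u.
Binding energy = Δm·c² = 1.384325 × 931.49 MeV/u = 1289.48 MeV
Dividing by A = 165 gives 7.815 MeV per nucleon.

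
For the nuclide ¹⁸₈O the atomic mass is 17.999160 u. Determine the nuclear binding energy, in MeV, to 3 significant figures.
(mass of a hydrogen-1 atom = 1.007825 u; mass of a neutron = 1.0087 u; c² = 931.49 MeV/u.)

140 MeV

Σm = 8·m(¹H) + 10·m_n = 8.062600 + 10.0870 = 18.149600 u
Δm = 18.149600 − 17.999160 = 0.150440 u
Converting to energy: 0.150440 u × 931.49 MeV/u = 140.133 MeV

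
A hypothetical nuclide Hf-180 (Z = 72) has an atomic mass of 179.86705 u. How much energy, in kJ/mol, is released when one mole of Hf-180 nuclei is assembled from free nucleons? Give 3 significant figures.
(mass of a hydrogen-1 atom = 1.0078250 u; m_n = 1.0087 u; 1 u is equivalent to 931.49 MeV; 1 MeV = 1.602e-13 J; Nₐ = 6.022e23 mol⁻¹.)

1.47e+11 kJ/mol

Mass of separated nucleons = 72(1.0078250) + 108(1.0087) = 72.5634000 + 108.9396 = 181.5030000 u
The mass defect is 181.5030000 − 179.86705 = 1.6359500 u.
E_B = 1.6359500 × 931.49 = 1523.87 MeV
Per nucleus in joules: 1523.87 MeV × 1.602e-13 J/MeV = 2.4412e-10 J
Per mole: 2.4412e-10 J × 6.022e23 mol⁻¹ = 1.4701e+14 J/mol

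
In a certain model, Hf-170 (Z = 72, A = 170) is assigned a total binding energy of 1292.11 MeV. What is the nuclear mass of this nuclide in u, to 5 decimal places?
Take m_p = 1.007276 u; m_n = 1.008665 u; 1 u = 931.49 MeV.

169.98590 u

Mass defect = 1292.11 MeV / (931.49 MeV/u) = 1.3871432 u
Constituent mass = 72(1.007276) + 98(1.008665) = 171.373042 u
Nuclear mass = 171.373042 − 1.3871432 = 169.9858988 u ≈ 169.98590 u (to 5 decimal places)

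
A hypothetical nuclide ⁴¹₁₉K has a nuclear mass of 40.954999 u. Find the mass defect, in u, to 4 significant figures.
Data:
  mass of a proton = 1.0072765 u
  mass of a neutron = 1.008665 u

0.3739 u

Σm = 19·m_p + 22·m_n = 19.1382535 + 22.190630 = 41.3288835 u
The mass defect is 41.3288835 − 40.954999 = 0.3738845 u.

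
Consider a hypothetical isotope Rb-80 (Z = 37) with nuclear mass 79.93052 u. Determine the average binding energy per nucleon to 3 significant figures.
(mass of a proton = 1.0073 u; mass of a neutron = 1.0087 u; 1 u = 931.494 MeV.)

Σm = 37·m_p + 43·m_n = 37.2701 + 43.3741 = 80.6442 u
The mass defect is 80.6442 − 79.93052 = 0.71368 u.
Binding energy = Δm·c² = 0.71368 × 931.494 MeV/u = 664.789 MeV
Dividing by A = 80 gives 8.310 MeV per nucleon.

8.31 MeV/nucleon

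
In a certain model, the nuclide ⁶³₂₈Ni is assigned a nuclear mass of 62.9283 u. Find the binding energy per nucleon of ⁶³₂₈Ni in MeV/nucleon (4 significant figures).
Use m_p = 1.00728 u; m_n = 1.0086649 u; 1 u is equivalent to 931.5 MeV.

8.558 MeV/nucleon

Mass of separated nucleons = 28(1.00728) + 35(1.0086649) = 28.20384 + 35.3032715 = 63.5071115 u
The mass defect is 63.5071115 − 62.9283 = 0.5788115 u.
Converting to energy: 0.5788115 u × 931.5 MeV/u = 539.163 MeV
Dividing by A = 63 gives 8.558 MeV per nucleon.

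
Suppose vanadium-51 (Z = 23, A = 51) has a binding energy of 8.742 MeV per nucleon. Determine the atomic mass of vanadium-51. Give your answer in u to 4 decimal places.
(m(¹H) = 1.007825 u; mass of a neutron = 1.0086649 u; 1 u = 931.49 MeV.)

Total binding energy = 51 × 8.742 = 445.842 MeV
Mass defect = 445.842 MeV / (931.49 MeV/u) = 0.478633 u
Constituent mass = 23(1.007825) + 28(1.0086649) = 51.4225922 u
Atomic mass = 51.4225922 − 0.478633 = 50.9439592 u ≈ 50.9440 u (to 4 decimal places)

50.9440 u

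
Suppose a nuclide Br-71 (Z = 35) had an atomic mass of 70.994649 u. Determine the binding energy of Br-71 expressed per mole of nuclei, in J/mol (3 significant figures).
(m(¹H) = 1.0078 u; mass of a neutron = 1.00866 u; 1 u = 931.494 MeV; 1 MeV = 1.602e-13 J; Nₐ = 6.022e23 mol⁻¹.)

5.30e+13 J/mol

Total constituent mass: 35 × 1.0078 + 36 × 1.00866 = 71.58476 u
The mass defect is 71.58476 − 70.994649 = 0.590111 u.
Binding energy = Δm·c² = 0.590111 × 931.494 MeV/u = 549.685 MeV
Per nucleus in joules: 549.685 MeV × 1.602e-13 J/MeV = 8.8060e-11 J
Per mole: 8.8060e-11 J × 6.022e23 mol⁻¹ = 5.3030e+13 J/mol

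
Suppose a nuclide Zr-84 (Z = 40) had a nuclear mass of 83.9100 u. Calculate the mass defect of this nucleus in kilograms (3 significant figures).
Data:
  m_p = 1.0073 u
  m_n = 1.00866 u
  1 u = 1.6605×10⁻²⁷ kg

1.27e-27 kg

The nucleus contains 40 protons and 84 − 40 = 44 neutrons.
Mass of separated nucleons = 40(1.0073) + 44(1.00866) = 40.2920 + 44.38104 = 84.67304 u
Δm = 84.67304 − 83.9100 = 0.76304 u
In SI units: 0.76304 u × 1.6605×10⁻²⁷ kg/u = 1.2670e-27 kg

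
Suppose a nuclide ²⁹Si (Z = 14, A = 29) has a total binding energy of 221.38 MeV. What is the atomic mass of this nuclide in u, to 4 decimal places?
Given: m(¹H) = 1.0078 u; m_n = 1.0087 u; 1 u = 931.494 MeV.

Mass defect = 221.38 MeV / (931.494 MeV/u) = 0.237661 u
Constituent mass = 14(1.0078) + 15(1.0087) = 29.2397 u
Atomic mass = 29.2397 − 0.237661 = 29.002039 u ≈ 29.0020 u (to 4 decimal places)

29.0020 u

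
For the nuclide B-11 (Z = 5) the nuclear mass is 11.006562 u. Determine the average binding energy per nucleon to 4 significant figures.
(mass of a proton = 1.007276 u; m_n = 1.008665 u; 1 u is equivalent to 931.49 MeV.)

The nucleus contains 5 protons and 11 − 5 = 6 neutrons.
Total constituent mass: 5 × 1.007276 + 6 × 1.008665 = 11.088370 u
Δm = 11.088370 − 11.006562 = 0.081808 u
Binding energy = Δm·c² = 0.081808 × 931.49 MeV/u = 76.2033 MeV
Per nucleon: 76.2033 / 11 = 6.928 MeV

6.928 MeV/nucleon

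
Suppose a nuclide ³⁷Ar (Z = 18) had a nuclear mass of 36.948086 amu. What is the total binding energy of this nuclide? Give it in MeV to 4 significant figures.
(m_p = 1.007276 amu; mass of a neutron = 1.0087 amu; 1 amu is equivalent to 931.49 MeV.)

The nucleus contains 18 protons and 37 − 18 = 19 neutrons.
Total constituent mass: 18 × 1.007276 + 19 × 1.0087 = 37.296268 amu
The mass defect is 37.296268 − 36.948086 = 0.348182 amu.
E_B = 0.348182 × 931.49 = 324.328 MeV

324.3 MeV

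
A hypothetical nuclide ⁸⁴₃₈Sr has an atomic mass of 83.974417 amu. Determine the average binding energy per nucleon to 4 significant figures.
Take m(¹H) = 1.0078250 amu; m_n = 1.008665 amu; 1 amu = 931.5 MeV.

Z = 38, so N = A − Z = 84 − 38 = 46.
Mass of separated nucleons = 38(1.0078250) + 46(1.008665) = 38.2973500 + 46.398590 = 84.6959400 amu
Δm = 84.6959400 − 83.974417 = 0.7215230 amu
Binding energy = Δm·c² = 0.7215230 × 931.5 MeV/amu = 672.099 MeV
BE/A = 672.099 MeV / 84 = 8.001 MeV/nucleon

8.001 MeV/nucleon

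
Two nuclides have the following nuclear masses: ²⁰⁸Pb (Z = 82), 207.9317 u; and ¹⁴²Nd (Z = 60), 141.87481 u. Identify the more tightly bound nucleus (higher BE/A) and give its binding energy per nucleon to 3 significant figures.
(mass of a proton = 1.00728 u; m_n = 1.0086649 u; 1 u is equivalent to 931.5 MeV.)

¹⁴²Nd; 8.35 MeV/nucleon

²⁰⁸Pb: Σm = 82(1.00728) + 126(1.0086649) = 209.6887374 u; Δm = 1.7570374 u; E_B = 1636.7 MeV; E_B/A = 7.869 MeV
¹⁴²Nd: Σm = 60(1.00728) + 82(1.0086649) = 143.1473218 u; Δm = 1.2725118 u; E_B = 1185.3 MeV; E_B/A = 8.347 MeV
¹⁴²Nd has the higher binding energy per nucleon, so it is the more tightly bound nucleus.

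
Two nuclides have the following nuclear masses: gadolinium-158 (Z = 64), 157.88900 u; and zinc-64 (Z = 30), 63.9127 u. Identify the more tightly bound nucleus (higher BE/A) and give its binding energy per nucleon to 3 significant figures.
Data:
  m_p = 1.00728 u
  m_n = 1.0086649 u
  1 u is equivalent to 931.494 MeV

gadolinium-158: Σm = 64(1.00728) + 94(1.0086649) = 159.2804206 u; Δm = 1.3914206 u; E_B = 1296.1 MeV; E_B/A = 8.203 MeV
zinc-64: Σm = 30(1.00728) + 34(1.0086649) = 64.5130066 u; Δm = 0.6003066 u; E_B = 559.18 MeV; E_B/A = 8.737 MeV
zinc-64 has the higher binding energy per nucleon, so it is the more tightly bound nucleus.

zinc-64; 8.74 MeV/nucleon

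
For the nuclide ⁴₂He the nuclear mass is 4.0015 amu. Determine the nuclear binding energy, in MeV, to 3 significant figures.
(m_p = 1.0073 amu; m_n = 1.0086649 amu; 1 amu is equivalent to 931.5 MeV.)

Z = 2, so N = A − Z = 4 − 2 = 2.
Total constituent mass: 2 × 1.0073 + 2 × 1.0086649 = 4.0319298 amu
The mass defect is 4.0319298 − 4.0015 = 0.0304298 amu.
Converting to energy: 0.0304298 amu × 931.5 MeV/amu = 28.3454 MeV

28.3 MeV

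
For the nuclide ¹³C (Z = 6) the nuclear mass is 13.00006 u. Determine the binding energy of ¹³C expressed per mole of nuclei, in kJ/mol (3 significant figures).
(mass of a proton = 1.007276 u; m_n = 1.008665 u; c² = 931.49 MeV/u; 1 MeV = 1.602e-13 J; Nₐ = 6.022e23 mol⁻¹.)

With 6 protons and 7 neutrons (A = 13):
Mass of separated nucleons = 6(1.007276) + 7(1.008665) = 6.043656 + 7.060655 = 13.104311 u
Δm = 13.104311 − 13.00006 = 0.104251 u
E_B = 0.104251 × 931.49 = 97.1088 MeV
Per nucleus in joules: 97.1088 MeV × 1.602e-13 J/MeV = 1.5557e-11 J
Per mole: 1.5557e-11 J × 6.022e23 mol⁻¹ = 9.3684e+12 J/mol

9.37e+09 kJ/mol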